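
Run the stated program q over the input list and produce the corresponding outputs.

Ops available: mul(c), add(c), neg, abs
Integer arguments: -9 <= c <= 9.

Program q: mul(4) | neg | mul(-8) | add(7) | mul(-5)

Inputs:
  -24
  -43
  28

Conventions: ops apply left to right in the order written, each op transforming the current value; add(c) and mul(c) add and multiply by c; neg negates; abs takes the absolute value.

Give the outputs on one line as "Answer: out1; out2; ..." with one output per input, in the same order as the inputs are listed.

Execution, op by op:
  -24 -> -96 -> 96 -> -768 -> -761 -> 3805
  -43 -> -172 -> 172 -> -1376 -> -1369 -> 6845
  28 -> 112 -> -112 -> 896 -> 903 -> -4515

3805; 6845; -4515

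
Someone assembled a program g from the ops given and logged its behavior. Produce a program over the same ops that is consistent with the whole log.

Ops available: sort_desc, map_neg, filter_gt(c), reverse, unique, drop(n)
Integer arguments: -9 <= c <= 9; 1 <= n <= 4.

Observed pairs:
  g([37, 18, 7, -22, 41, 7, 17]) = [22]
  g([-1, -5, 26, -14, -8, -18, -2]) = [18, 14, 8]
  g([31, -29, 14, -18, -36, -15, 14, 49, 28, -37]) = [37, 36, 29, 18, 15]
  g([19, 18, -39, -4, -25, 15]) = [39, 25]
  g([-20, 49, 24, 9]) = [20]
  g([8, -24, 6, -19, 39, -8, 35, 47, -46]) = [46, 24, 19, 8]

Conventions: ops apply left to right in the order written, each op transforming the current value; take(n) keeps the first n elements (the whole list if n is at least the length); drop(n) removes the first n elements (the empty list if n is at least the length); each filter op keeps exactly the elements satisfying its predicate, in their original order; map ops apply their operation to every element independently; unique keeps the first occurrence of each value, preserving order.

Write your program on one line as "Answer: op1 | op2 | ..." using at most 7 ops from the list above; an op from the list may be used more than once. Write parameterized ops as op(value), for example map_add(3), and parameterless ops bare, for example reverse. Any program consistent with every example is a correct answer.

unique | reverse | sort_desc | reverse | map_neg | filter_gt(5)

Check, running the answer program on each example:
  [37, 18, 7, -22, 41, 7, 17] -> [37, 18, 7, -22, 41, 17] -> [17, 41, -22, 7, 18, 37] -> [41, 37, 18, 17, 7, -22] -> [-22, 7, 17, 18, 37, 41] -> [22, -7, -17, -18, -37, -41] -> [22]
  [-1, -5, 26, -14, -8, -18, -2] -> [-1, -5, 26, -14, -8, -18, -2] -> [-2, -18, -8, -14, 26, -5, -1] -> [26, -1, -2, -5, -8, -14, -18] -> [-18, -14, -8, -5, -2, -1, 26] -> [18, 14, 8, 5, 2, 1, -26] -> [18, 14, 8]
  [31, -29, 14, -18, -36, -15, 14, 49, 28, -37] -> [31, -29, 14, -18, -36, -15, 49, 28, -37] -> [-37, 28, 49, -15, -36, -18, 14, -29, 31] -> [49, 31, 28, 14, -15, -18, -29, -36, -37] -> [-37, -36, -29, -18, -15, 14, 28, 31, 49] -> [37, 36, 29, 18, 15, -14, -28, -31, -49] -> [37, 36, 29, 18, 15]
  [19, 18, -39, -4, -25, 15] -> [19, 18, -39, -4, -25, 15] -> [15, -25, -4, -39, 18, 19] -> [19, 18, 15, -4, -25, -39] -> [-39, -25, -4, 15, 18, 19] -> [39, 25, 4, -15, -18, -19] -> [39, 25]
  [-20, 49, 24, 9] -> [-20, 49, 24, 9] -> [9, 24, 49, -20] -> [49, 24, 9, -20] -> [-20, 9, 24, 49] -> [20, -9, -24, -49] -> [20]
  [8, -24, 6, -19, 39, -8, 35, 47, -46] -> [8, -24, 6, -19, 39, -8, 35, 47, -46] -> [-46, 47, 35, -8, 39, -19, 6, -24, 8] -> [47, 39, 35, 8, 6, -8, -19, -24, -46] -> [-46, -24, -19, -8, 6, 8, 35, 39, 47] -> [46, 24, 19, 8, -6, -8, -35, -39, -47] -> [46, 24, 19, 8]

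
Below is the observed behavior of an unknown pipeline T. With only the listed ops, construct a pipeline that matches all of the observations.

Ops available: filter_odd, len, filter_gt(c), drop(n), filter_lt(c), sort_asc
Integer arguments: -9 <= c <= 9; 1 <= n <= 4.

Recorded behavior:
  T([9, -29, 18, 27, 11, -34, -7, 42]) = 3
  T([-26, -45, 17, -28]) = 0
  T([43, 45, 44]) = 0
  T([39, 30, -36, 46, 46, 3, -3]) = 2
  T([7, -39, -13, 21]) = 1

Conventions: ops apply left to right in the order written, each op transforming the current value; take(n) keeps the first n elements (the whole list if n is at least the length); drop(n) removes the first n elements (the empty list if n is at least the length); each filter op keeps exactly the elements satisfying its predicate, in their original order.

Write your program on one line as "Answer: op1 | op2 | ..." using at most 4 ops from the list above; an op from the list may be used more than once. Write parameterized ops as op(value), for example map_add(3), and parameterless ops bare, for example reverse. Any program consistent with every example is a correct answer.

drop(3) | filter_odd | len

Check, running the answer program on each example:
  [9, -29, 18, 27, 11, -34, -7, 42] -> [27, 11, -34, -7, 42] -> [27, 11, -7] -> 3
  [-26, -45, 17, -28] -> [-28] -> [] -> 0
  [43, 45, 44] -> [] -> [] -> 0
  [39, 30, -36, 46, 46, 3, -3] -> [46, 46, 3, -3] -> [3, -3] -> 2
  [7, -39, -13, 21] -> [21] -> [21] -> 1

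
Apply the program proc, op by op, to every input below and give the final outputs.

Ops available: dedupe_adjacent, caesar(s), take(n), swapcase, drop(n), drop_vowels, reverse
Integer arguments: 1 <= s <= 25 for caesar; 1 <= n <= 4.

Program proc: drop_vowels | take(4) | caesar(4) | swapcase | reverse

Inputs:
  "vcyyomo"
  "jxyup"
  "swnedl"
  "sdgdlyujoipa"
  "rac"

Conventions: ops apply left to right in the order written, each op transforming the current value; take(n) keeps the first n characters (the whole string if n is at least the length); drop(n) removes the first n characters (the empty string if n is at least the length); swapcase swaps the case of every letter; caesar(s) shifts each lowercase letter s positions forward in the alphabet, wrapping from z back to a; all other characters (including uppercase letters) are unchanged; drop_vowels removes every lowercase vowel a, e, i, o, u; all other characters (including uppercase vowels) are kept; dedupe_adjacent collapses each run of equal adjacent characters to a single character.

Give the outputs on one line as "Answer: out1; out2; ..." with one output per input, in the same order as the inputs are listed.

"CCGZ"; "TCBN"; "HRAW"; "HKHW"; "GV"

Execution, op by op:
  "vcyyomo" -> "vcyym" -> "vcyy" -> "zgcc" -> "ZGCC" -> "CCGZ"
  "jxyup" -> "jxyp" -> "jxyp" -> "nbct" -> "NBCT" -> "TCBN"
  "swnedl" -> "swndl" -> "swnd" -> "warh" -> "WARH" -> "HRAW"
  "sdgdlyujoipa" -> "sdgdlyjp" -> "sdgd" -> "whkh" -> "WHKH" -> "HKHW"
  "rac" -> "rc" -> "rc" -> "vg" -> "VG" -> "GV"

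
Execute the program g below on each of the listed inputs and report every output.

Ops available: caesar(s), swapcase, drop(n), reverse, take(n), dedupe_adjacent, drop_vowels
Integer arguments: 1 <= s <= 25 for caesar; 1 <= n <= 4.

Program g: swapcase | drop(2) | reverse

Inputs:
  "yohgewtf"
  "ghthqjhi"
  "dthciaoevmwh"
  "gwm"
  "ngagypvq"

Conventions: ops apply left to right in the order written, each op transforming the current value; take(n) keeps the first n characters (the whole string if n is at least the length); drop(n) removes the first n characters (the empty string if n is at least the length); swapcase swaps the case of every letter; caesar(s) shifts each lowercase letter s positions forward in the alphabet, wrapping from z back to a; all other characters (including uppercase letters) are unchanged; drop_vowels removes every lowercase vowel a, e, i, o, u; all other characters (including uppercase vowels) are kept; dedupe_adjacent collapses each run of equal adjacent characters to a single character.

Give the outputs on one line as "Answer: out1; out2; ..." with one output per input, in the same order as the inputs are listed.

"FTWEGH"; "IHJQHT"; "HWMVEOAICH"; "M"; "QVPYGA"

Execution, op by op:
  "yohgewtf" -> "YOHGEWTF" -> "HGEWTF" -> "FTWEGH"
  "ghthqjhi" -> "GHTHQJHI" -> "THQJHI" -> "IHJQHT"
  "dthciaoevmwh" -> "DTHCIAOEVMWH" -> "HCIAOEVMWH" -> "HWMVEOAICH"
  "gwm" -> "GWM" -> "M" -> "M"
  "ngagypvq" -> "NGAGYPVQ" -> "AGYPVQ" -> "QVPYGA"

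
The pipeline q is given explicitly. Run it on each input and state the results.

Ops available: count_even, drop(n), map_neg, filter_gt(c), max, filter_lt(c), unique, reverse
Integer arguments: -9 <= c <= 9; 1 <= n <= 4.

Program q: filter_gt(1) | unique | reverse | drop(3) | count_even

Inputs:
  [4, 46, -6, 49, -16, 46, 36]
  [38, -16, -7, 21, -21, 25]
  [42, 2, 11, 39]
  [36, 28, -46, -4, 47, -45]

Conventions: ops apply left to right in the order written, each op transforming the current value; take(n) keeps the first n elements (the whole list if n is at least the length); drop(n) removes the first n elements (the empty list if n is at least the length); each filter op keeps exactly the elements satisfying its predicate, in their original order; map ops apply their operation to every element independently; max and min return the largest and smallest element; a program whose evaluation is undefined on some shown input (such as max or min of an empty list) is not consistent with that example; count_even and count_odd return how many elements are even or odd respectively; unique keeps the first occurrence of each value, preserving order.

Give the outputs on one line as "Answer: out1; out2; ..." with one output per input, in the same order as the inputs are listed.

1; 0; 1; 0

Execution, op by op:
  [4, 46, -6, 49, -16, 46, 36] -> [4, 46, 49, 46, 36] -> [4, 46, 49, 36] -> [36, 49, 46, 4] -> [4] -> 1
  [38, -16, -7, 21, -21, 25] -> [38, 21, 25] -> [38, 21, 25] -> [25, 21, 38] -> [] -> 0
  [42, 2, 11, 39] -> [42, 2, 11, 39] -> [42, 2, 11, 39] -> [39, 11, 2, 42] -> [42] -> 1
  [36, 28, -46, -4, 47, -45] -> [36, 28, 47] -> [36, 28, 47] -> [47, 28, 36] -> [] -> 0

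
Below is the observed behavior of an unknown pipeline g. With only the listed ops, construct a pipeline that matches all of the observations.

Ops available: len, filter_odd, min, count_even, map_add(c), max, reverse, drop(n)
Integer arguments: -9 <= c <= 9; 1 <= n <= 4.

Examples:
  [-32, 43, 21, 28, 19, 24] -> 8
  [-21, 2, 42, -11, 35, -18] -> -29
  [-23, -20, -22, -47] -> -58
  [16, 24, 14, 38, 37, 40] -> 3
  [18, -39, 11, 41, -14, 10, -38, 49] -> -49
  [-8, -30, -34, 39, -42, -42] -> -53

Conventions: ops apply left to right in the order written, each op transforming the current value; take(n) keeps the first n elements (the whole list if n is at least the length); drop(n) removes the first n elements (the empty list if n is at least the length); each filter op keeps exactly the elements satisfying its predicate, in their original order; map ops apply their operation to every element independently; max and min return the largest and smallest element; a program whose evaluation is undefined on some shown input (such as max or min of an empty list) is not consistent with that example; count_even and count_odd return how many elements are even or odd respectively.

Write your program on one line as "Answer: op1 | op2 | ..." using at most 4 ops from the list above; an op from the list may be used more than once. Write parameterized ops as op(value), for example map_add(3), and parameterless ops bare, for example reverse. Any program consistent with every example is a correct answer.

map_add(-5) | drop(2) | map_add(-6) | min

Check, running the answer program on each example:
  [-32, 43, 21, 28, 19, 24] -> [-37, 38, 16, 23, 14, 19] -> [16, 23, 14, 19] -> [10, 17, 8, 13] -> 8
  [-21, 2, 42, -11, 35, -18] -> [-26, -3, 37, -16, 30, -23] -> [37, -16, 30, -23] -> [31, -22, 24, -29] -> -29
  [-23, -20, -22, -47] -> [-28, -25, -27, -52] -> [-27, -52] -> [-33, -58] -> -58
  [16, 24, 14, 38, 37, 40] -> [11, 19, 9, 33, 32, 35] -> [9, 33, 32, 35] -> [3, 27, 26, 29] -> 3
  [18, -39, 11, 41, -14, 10, -38, 49] -> [13, -44, 6, 36, -19, 5, -43, 44] -> [6, 36, -19, 5, -43, 44] -> [0, 30, -25, -1, -49, 38] -> -49
  [-8, -30, -34, 39, -42, -42] -> [-13, -35, -39, 34, -47, -47] -> [-39, 34, -47, -47] -> [-45, 28, -53, -53] -> -53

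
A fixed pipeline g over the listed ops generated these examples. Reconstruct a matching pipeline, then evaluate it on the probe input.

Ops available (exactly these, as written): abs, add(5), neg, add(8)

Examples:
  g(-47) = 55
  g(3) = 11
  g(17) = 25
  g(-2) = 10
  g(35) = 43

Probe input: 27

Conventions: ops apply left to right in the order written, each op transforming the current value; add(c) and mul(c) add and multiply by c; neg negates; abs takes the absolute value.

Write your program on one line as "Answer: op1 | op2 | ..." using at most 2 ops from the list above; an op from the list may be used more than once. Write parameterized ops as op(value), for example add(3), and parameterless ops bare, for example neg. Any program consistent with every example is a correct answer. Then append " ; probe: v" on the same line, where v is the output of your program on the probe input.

abs | add(8) ; probe: 35

Check, running the answer program on each example:
  -47 -> 47 -> 55
  3 -> 3 -> 11
  17 -> 17 -> 25
  -2 -> 2 -> 10
  35 -> 35 -> 43
  probe: 27 -> 27 -> 35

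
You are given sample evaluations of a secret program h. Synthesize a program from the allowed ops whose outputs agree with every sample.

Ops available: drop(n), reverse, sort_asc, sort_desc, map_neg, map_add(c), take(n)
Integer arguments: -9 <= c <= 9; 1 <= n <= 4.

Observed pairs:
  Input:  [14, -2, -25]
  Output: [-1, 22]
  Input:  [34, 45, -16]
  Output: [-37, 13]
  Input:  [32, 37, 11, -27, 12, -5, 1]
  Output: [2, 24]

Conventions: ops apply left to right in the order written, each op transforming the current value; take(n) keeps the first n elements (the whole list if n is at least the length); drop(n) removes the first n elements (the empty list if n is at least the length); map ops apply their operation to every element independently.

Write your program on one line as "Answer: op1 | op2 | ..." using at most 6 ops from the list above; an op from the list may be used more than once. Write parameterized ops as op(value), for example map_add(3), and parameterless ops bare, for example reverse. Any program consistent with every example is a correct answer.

map_neg | sort_asc | sort_desc | take(2) | map_add(-3) | sort_asc

Check, running the answer program on each example:
  [14, -2, -25] -> [-14, 2, 25] -> [-14, 2, 25] -> [25, 2, -14] -> [25, 2] -> [22, -1] -> [-1, 22]
  [34, 45, -16] -> [-34, -45, 16] -> [-45, -34, 16] -> [16, -34, -45] -> [16, -34] -> [13, -37] -> [-37, 13]
  [32, 37, 11, -27, 12, -5, 1] -> [-32, -37, -11, 27, -12, 5, -1] -> [-37, -32, -12, -11, -1, 5, 27] -> [27, 5, -1, -11, -12, -32, -37] -> [27, 5] -> [24, 2] -> [2, 24]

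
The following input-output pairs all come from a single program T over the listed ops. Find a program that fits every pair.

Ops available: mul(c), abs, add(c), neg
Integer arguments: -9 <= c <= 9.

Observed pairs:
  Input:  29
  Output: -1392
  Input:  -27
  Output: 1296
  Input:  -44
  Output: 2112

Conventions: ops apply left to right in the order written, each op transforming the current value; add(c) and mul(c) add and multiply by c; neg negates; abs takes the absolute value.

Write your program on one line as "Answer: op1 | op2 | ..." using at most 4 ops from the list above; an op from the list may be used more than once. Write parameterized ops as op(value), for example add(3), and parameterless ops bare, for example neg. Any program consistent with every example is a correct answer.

mul(3) | mul(-4) | mul(-4) | neg

Check, running the answer program on each example:
  29 -> 87 -> -348 -> 1392 -> -1392
  -27 -> -81 -> 324 -> -1296 -> 1296
  -44 -> -132 -> 528 -> -2112 -> 2112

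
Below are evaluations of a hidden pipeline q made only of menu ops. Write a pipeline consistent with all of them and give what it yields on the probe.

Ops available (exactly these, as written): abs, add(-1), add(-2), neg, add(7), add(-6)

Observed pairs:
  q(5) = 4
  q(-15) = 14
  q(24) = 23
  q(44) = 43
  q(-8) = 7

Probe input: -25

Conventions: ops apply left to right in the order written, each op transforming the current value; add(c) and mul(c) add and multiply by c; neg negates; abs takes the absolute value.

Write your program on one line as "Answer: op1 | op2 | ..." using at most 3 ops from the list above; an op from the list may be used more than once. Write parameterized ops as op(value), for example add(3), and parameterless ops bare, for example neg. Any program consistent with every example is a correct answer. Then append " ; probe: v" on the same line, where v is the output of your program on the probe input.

neg | abs | add(-1) ; probe: 24

Check, running the answer program on each example:
  5 -> -5 -> 5 -> 4
  -15 -> 15 -> 15 -> 14
  24 -> -24 -> 24 -> 23
  44 -> -44 -> 44 -> 43
  -8 -> 8 -> 8 -> 7
  probe: -25 -> 25 -> 25 -> 24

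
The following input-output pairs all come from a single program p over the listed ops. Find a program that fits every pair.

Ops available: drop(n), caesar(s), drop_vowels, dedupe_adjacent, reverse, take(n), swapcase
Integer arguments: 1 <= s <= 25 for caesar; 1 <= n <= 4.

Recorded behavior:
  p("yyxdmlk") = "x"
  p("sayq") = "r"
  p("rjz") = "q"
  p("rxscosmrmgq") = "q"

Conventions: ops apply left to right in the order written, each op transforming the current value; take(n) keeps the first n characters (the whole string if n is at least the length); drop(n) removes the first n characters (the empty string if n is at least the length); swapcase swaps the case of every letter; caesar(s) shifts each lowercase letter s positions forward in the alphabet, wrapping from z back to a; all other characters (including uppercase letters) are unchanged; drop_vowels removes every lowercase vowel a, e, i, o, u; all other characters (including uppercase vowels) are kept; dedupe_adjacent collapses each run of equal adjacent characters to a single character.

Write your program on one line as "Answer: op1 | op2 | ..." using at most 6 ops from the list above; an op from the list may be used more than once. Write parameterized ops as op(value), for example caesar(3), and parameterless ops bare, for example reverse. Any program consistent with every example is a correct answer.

caesar(25) | dedupe_adjacent | take(3) | reverse | drop(2)

Check, running the answer program on each example:
  "yyxdmlk" -> "xxwclkj" -> "xwclkj" -> "xwc" -> "cwx" -> "x"
  "sayq" -> "rzxp" -> "rzxp" -> "rzx" -> "xzr" -> "r"
  "rjz" -> "qiy" -> "qiy" -> "qiy" -> "yiq" -> "q"
  "rxscosmrmgq" -> "qwrbnrlqlfp" -> "qwrbnrlqlfp" -> "qwr" -> "rwq" -> "q"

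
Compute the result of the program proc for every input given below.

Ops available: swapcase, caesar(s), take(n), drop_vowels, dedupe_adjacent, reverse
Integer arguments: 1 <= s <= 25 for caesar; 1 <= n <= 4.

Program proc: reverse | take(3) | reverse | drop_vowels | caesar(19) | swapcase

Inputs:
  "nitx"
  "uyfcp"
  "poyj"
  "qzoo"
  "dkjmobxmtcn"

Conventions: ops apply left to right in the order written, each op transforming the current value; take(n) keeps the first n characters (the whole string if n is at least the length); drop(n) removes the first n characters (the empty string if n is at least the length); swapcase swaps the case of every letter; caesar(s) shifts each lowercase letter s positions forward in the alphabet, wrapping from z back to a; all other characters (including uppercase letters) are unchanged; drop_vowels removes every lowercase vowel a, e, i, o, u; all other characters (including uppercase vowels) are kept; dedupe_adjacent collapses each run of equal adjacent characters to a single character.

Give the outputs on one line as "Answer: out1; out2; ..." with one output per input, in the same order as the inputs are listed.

Execution, op by op:
  "nitx" -> "xtin" -> "xti" -> "itx" -> "tx" -> "mq" -> "MQ"
  "uyfcp" -> "pcfyu" -> "pcf" -> "fcp" -> "fcp" -> "yvi" -> "YVI"
  "poyj" -> "jyop" -> "jyo" -> "oyj" -> "yj" -> "rc" -> "RC"
  "qzoo" -> "oozq" -> "ooz" -> "zoo" -> "z" -> "s" -> "S"
  "dkjmobxmtcn" -> "nctmxbomjkd" -> "nct" -> "tcn" -> "tcn" -> "mvg" -> "MVG"

"MQ"; "YVI"; "RC"; "S"; "MVG"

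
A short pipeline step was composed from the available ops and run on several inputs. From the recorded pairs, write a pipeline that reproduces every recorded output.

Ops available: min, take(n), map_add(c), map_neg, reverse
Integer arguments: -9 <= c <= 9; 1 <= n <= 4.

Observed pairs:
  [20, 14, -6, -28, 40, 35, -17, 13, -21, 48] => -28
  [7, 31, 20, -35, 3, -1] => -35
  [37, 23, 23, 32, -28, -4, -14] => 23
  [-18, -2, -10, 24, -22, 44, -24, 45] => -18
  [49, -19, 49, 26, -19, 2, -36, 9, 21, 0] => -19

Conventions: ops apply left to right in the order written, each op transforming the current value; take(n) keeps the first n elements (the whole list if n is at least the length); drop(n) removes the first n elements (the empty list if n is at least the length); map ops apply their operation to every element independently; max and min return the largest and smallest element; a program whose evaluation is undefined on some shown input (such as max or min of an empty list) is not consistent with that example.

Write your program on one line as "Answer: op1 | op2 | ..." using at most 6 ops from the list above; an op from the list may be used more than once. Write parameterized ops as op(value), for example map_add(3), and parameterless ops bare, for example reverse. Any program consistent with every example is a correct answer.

take(4) | map_neg | reverse | map_neg | min

Check, running the answer program on each example:
  [20, 14, -6, -28, 40, 35, -17, 13, -21, 48] -> [20, 14, -6, -28] -> [-20, -14, 6, 28] -> [28, 6, -14, -20] -> [-28, -6, 14, 20] -> -28
  [7, 31, 20, -35, 3, -1] -> [7, 31, 20, -35] -> [-7, -31, -20, 35] -> [35, -20, -31, -7] -> [-35, 20, 31, 7] -> -35
  [37, 23, 23, 32, -28, -4, -14] -> [37, 23, 23, 32] -> [-37, -23, -23, -32] -> [-32, -23, -23, -37] -> [32, 23, 23, 37] -> 23
  [-18, -2, -10, 24, -22, 44, -24, 45] -> [-18, -2, -10, 24] -> [18, 2, 10, -24] -> [-24, 10, 2, 18] -> [24, -10, -2, -18] -> -18
  [49, -19, 49, 26, -19, 2, -36, 9, 21, 0] -> [49, -19, 49, 26] -> [-49, 19, -49, -26] -> [-26, -49, 19, -49] -> [26, 49, -19, 49] -> -19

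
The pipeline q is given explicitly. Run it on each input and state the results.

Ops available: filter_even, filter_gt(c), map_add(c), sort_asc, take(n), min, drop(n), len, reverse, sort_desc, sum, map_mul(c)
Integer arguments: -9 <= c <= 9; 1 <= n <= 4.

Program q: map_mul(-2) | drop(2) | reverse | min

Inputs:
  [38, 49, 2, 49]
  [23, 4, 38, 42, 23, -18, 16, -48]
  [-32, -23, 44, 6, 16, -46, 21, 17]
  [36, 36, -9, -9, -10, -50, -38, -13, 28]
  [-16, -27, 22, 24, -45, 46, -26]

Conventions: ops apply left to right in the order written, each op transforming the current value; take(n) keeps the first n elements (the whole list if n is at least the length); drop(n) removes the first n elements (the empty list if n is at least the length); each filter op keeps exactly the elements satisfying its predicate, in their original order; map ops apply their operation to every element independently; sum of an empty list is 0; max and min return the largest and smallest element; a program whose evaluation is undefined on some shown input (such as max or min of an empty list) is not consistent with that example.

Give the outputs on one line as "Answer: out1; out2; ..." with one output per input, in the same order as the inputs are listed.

-98; -84; -88; -56; -92

Execution, op by op:
  [38, 49, 2, 49] -> [-76, -98, -4, -98] -> [-4, -98] -> [-98, -4] -> -98
  [23, 4, 38, 42, 23, -18, 16, -48] -> [-46, -8, -76, -84, -46, 36, -32, 96] -> [-76, -84, -46, 36, -32, 96] -> [96, -32, 36, -46, -84, -76] -> -84
  [-32, -23, 44, 6, 16, -46, 21, 17] -> [64, 46, -88, -12, -32, 92, -42, -34] -> [-88, -12, -32, 92, -42, -34] -> [-34, -42, 92, -32, -12, -88] -> -88
  [36, 36, -9, -9, -10, -50, -38, -13, 28] -> [-72, -72, 18, 18, 20, 100, 76, 26, -56] -> [18, 18, 20, 100, 76, 26, -56] -> [-56, 26, 76, 100, 20, 18, 18] -> -56
  [-16, -27, 22, 24, -45, 46, -26] -> [32, 54, -44, -48, 90, -92, 52] -> [-44, -48, 90, -92, 52] -> [52, -92, 90, -48, -44] -> -92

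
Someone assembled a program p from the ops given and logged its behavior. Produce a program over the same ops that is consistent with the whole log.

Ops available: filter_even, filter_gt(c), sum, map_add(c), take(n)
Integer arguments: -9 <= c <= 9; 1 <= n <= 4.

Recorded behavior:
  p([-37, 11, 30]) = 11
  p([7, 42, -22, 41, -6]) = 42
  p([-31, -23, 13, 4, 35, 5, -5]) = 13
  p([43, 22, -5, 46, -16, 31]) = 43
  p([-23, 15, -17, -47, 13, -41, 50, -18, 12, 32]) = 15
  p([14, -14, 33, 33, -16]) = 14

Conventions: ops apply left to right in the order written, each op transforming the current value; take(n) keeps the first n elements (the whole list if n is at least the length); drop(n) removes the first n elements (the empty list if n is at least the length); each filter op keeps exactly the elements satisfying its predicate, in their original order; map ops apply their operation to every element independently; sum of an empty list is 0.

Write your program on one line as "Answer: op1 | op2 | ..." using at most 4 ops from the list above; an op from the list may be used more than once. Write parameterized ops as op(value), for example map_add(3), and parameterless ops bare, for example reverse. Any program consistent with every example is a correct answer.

take(4) | filter_gt(9) | take(1) | sum

Check, running the answer program on each example:
  [-37, 11, 30] -> [-37, 11, 30] -> [11, 30] -> [11] -> 11
  [7, 42, -22, 41, -6] -> [7, 42, -22, 41] -> [42, 41] -> [42] -> 42
  [-31, -23, 13, 4, 35, 5, -5] -> [-31, -23, 13, 4] -> [13] -> [13] -> 13
  [43, 22, -5, 46, -16, 31] -> [43, 22, -5, 46] -> [43, 22, 46] -> [43] -> 43
  [-23, 15, -17, -47, 13, -41, 50, -18, 12, 32] -> [-23, 15, -17, -47] -> [15] -> [15] -> 15
  [14, -14, 33, 33, -16] -> [14, -14, 33, 33] -> [14, 33, 33] -> [14] -> 14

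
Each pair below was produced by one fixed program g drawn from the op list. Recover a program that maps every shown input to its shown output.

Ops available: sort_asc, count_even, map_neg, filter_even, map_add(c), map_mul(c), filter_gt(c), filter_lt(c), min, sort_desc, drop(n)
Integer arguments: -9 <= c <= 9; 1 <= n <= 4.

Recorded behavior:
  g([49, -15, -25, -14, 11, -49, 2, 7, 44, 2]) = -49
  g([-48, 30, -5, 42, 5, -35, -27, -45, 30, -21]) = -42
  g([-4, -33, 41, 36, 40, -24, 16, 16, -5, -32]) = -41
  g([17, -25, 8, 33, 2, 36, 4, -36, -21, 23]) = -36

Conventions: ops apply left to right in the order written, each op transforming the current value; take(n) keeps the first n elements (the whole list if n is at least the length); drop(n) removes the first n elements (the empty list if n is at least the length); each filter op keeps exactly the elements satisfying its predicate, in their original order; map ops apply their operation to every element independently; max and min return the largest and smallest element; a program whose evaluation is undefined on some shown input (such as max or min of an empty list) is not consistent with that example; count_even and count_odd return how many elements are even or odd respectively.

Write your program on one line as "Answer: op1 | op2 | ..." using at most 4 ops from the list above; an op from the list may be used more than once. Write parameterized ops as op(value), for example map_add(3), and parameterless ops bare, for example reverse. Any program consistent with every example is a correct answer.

sort_desc | map_neg | min

Check, running the answer program on each example:
  [49, -15, -25, -14, 11, -49, 2, 7, 44, 2] -> [49, 44, 11, 7, 2, 2, -14, -15, -25, -49] -> [-49, -44, -11, -7, -2, -2, 14, 15, 25, 49] -> -49
  [-48, 30, -5, 42, 5, -35, -27, -45, 30, -21] -> [42, 30, 30, 5, -5, -21, -27, -35, -45, -48] -> [-42, -30, -30, -5, 5, 21, 27, 35, 45, 48] -> -42
  [-4, -33, 41, 36, 40, -24, 16, 16, -5, -32] -> [41, 40, 36, 16, 16, -4, -5, -24, -32, -33] -> [-41, -40, -36, -16, -16, 4, 5, 24, 32, 33] -> -41
  [17, -25, 8, 33, 2, 36, 4, -36, -21, 23] -> [36, 33, 23, 17, 8, 4, 2, -21, -25, -36] -> [-36, -33, -23, -17, -8, -4, -2, 21, 25, 36] -> -36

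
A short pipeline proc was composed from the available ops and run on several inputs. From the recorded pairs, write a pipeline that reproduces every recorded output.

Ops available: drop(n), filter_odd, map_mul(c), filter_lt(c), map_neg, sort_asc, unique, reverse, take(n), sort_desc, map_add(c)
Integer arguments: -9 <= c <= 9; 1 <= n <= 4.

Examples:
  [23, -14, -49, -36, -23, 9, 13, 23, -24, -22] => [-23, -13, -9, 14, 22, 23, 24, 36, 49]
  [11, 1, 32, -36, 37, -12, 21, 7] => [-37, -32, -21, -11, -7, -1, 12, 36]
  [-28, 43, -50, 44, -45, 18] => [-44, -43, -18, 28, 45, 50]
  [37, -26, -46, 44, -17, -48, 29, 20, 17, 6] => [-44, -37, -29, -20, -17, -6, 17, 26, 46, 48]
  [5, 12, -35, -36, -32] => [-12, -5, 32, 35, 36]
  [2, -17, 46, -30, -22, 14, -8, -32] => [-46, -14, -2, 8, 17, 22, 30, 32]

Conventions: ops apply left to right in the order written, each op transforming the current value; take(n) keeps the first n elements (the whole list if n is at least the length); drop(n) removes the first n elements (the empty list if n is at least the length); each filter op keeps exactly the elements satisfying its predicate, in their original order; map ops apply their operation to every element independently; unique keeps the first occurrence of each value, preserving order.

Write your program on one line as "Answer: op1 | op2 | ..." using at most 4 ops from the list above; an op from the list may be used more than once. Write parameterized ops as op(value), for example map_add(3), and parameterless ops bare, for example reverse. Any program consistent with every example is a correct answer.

sort_desc | map_neg | unique

Check, running the answer program on each example:
  [23, -14, -49, -36, -23, 9, 13, 23, -24, -22] -> [23, 23, 13, 9, -14, -22, -23, -24, -36, -49] -> [-23, -23, -13, -9, 14, 22, 23, 24, 36, 49] -> [-23, -13, -9, 14, 22, 23, 24, 36, 49]
  [11, 1, 32, -36, 37, -12, 21, 7] -> [37, 32, 21, 11, 7, 1, -12, -36] -> [-37, -32, -21, -11, -7, -1, 12, 36] -> [-37, -32, -21, -11, -7, -1, 12, 36]
  [-28, 43, -50, 44, -45, 18] -> [44, 43, 18, -28, -45, -50] -> [-44, -43, -18, 28, 45, 50] -> [-44, -43, -18, 28, 45, 50]
  [37, -26, -46, 44, -17, -48, 29, 20, 17, 6] -> [44, 37, 29, 20, 17, 6, -17, -26, -46, -48] -> [-44, -37, -29, -20, -17, -6, 17, 26, 46, 48] -> [-44, -37, -29, -20, -17, -6, 17, 26, 46, 48]
  [5, 12, -35, -36, -32] -> [12, 5, -32, -35, -36] -> [-12, -5, 32, 35, 36] -> [-12, -5, 32, 35, 36]
  [2, -17, 46, -30, -22, 14, -8, -32] -> [46, 14, 2, -8, -17, -22, -30, -32] -> [-46, -14, -2, 8, 17, 22, 30, 32] -> [-46, -14, -2, 8, 17, 22, 30, 32]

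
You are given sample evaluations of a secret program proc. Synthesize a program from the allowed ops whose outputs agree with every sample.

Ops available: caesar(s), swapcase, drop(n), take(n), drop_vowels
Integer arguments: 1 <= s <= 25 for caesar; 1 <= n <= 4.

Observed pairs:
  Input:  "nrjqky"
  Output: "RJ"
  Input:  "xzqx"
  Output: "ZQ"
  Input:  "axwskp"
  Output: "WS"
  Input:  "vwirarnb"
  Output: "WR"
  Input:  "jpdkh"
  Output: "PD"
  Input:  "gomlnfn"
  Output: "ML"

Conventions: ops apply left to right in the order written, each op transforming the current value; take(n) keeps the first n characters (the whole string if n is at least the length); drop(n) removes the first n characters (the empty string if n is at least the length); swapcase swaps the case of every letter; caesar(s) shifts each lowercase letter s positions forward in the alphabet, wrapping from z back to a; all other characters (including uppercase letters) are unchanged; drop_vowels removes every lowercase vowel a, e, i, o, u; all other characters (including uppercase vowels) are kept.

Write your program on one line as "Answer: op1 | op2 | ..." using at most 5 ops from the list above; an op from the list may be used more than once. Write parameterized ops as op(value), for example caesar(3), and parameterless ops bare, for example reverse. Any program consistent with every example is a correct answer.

drop_vowels | drop(1) | swapcase | take(2)

Check, running the answer program on each example:
  "nrjqky" -> "nrjqky" -> "rjqky" -> "RJQKY" -> "RJ"
  "xzqx" -> "xzqx" -> "zqx" -> "ZQX" -> "ZQ"
  "axwskp" -> "xwskp" -> "wskp" -> "WSKP" -> "WS"
  "vwirarnb" -> "vwrrnb" -> "wrrnb" -> "WRRNB" -> "WR"
  "jpdkh" -> "jpdkh" -> "pdkh" -> "PDKH" -> "PD"
  "gomlnfn" -> "gmlnfn" -> "mlnfn" -> "MLNFN" -> "ML"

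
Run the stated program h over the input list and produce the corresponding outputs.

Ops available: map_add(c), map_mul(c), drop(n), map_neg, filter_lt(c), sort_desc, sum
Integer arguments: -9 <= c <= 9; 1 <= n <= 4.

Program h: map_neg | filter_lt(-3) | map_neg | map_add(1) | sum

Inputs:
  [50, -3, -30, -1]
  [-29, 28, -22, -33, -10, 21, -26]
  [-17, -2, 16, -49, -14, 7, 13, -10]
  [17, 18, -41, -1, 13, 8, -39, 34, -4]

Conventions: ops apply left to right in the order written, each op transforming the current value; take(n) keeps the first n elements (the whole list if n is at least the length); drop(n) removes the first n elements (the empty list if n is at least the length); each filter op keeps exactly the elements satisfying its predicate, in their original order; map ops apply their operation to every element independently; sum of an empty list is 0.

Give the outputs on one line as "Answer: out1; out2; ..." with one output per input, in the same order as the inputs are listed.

51; 51; 39; 95

Execution, op by op:
  [50, -3, -30, -1] -> [-50, 3, 30, 1] -> [-50] -> [50] -> [51] -> 51
  [-29, 28, -22, -33, -10, 21, -26] -> [29, -28, 22, 33, 10, -21, 26] -> [-28, -21] -> [28, 21] -> [29, 22] -> 51
  [-17, -2, 16, -49, -14, 7, 13, -10] -> [17, 2, -16, 49, 14, -7, -13, 10] -> [-16, -7, -13] -> [16, 7, 13] -> [17, 8, 14] -> 39
  [17, 18, -41, -1, 13, 8, -39, 34, -4] -> [-17, -18, 41, 1, -13, -8, 39, -34, 4] -> [-17, -18, -13, -8, -34] -> [17, 18, 13, 8, 34] -> [18, 19, 14, 9, 35] -> 95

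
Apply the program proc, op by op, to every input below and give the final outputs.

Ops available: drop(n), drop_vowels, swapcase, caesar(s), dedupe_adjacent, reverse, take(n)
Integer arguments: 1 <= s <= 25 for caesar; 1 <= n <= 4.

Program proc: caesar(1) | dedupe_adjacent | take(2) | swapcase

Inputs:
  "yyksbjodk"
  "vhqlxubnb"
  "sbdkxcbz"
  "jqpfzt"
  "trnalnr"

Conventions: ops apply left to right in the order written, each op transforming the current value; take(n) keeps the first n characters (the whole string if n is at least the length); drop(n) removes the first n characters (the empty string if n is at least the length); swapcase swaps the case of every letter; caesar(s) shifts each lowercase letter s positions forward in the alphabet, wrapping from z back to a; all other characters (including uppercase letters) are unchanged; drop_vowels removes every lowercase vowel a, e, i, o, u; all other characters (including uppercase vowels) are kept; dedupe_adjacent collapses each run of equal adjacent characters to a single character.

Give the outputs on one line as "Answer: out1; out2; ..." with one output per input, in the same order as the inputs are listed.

Execution, op by op:
  "yyksbjodk" -> "zzltckpel" -> "zltckpel" -> "zl" -> "ZL"
  "vhqlxubnb" -> "wirmyvcoc" -> "wirmyvcoc" -> "wi" -> "WI"
  "sbdkxcbz" -> "tcelydca" -> "tcelydca" -> "tc" -> "TC"
  "jqpfzt" -> "krqgau" -> "krqgau" -> "kr" -> "KR"
  "trnalnr" -> "usobmos" -> "usobmos" -> "us" -> "US"

"ZL"; "WI"; "TC"; "KR"; "US"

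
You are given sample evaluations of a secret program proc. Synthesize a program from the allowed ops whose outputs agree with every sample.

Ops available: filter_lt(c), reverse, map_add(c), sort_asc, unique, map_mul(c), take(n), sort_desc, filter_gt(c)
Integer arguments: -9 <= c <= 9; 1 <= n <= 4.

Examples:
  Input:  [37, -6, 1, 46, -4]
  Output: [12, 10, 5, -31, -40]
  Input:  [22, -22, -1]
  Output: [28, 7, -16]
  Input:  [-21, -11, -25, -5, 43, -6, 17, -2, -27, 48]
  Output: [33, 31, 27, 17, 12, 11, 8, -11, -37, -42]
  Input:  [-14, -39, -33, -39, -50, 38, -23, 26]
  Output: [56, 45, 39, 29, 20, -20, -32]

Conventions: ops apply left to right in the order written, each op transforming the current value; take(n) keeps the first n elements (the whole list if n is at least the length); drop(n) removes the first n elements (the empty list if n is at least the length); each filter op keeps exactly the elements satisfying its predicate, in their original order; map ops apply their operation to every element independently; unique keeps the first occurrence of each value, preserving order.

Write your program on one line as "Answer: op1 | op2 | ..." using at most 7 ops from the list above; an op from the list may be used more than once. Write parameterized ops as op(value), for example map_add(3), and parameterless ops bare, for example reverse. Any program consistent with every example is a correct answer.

sort_asc | map_add(-6) | unique | reverse | map_mul(-1) | sort_desc

Check, running the answer program on each example:
  [37, -6, 1, 46, -4] -> [-6, -4, 1, 37, 46] -> [-12, -10, -5, 31, 40] -> [-12, -10, -5, 31, 40] -> [40, 31, -5, -10, -12] -> [-40, -31, 5, 10, 12] -> [12, 10, 5, -31, -40]
  [22, -22, -1] -> [-22, -1, 22] -> [-28, -7, 16] -> [-28, -7, 16] -> [16, -7, -28] -> [-16, 7, 28] -> [28, 7, -16]
  [-21, -11, -25, -5, 43, -6, 17, -2, -27, 48] -> [-27, -25, -21, -11, -6, -5, -2, 17, 43, 48] -> [-33, -31, -27, -17, -12, -11, -8, 11, 37, 42] -> [-33, -31, -27, -17, -12, -11, -8, 11, 37, 42] -> [42, 37, 11, -8, -11, -12, -17, -27, -31, -33] -> [-42, -37, -11, 8, 11, 12, 17, 27, 31, 33] -> [33, 31, 27, 17, 12, 11, 8, -11, -37, -42]
  [-14, -39, -33, -39, -50, 38, -23, 26] -> [-50, -39, -39, -33, -23, -14, 26, 38] -> [-56, -45, -45, -39, -29, -20, 20, 32] -> [-56, -45, -39, -29, -20, 20, 32] -> [32, 20, -20, -29, -39, -45, -56] -> [-32, -20, 20, 29, 39, 45, 56] -> [56, 45, 39, 29, 20, -20, -32]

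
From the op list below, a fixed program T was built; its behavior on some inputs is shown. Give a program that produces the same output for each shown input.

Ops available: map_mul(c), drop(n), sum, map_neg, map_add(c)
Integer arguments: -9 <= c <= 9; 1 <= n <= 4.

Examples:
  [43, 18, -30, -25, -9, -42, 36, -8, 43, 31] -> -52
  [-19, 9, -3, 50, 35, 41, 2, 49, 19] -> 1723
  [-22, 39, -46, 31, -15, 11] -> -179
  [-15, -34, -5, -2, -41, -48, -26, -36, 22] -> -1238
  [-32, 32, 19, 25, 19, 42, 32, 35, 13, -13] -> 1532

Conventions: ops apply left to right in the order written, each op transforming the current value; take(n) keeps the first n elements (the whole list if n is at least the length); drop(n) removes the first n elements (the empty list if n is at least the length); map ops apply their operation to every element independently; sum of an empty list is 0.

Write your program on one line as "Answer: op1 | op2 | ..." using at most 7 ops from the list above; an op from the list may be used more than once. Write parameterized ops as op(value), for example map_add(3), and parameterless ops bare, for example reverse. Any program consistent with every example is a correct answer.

map_neg | drop(2) | map_mul(-9) | map_add(2) | map_add(-4) | sum

Check, running the answer program on each example:
  [43, 18, -30, -25, -9, -42, 36, -8, 43, 31] -> [-43, -18, 30, 25, 9, 42, -36, 8, -43, -31] -> [30, 25, 9, 42, -36, 8, -43, -31] -> [-270, -225, -81, -378, 324, -72, 387, 279] -> [-268, -223, -79, -376, 326, -70, 389, 281] -> [-272, -227, -83, -380, 322, -74, 385, 277] -> -52
  [-19, 9, -3, 50, 35, 41, 2, 49, 19] -> [19, -9, 3, -50, -35, -41, -2, -49, -19] -> [3, -50, -35, -41, -2, -49, -19] -> [-27, 450, 315, 369, 18, 441, 171] -> [-25, 452, 317, 371, 20, 443, 173] -> [-29, 448, 313, 367, 16, 439, 169] -> 1723
  [-22, 39, -46, 31, -15, 11] -> [22, -39, 46, -31, 15, -11] -> [46, -31, 15, -11] -> [-414, 279, -135, 99] -> [-412, 281, -133, 101] -> [-416, 277, -137, 97] -> -179
  [-15, -34, -5, -2, -41, -48, -26, -36, 22] -> [15, 34, 5, 2, 41, 48, 26, 36, -22] -> [5, 2, 41, 48, 26, 36, -22] -> [-45, -18, -369, -432, -234, -324, 198] -> [-43, -16, -367, -430, -232, -322, 200] -> [-47, -20, -371, -434, -236, -326, 196] -> -1238
  [-32, 32, 19, 25, 19, 42, 32, 35, 13, -13] -> [32, -32, -19, -25, -19, -42, -32, -35, -13, 13] -> [-19, -25, -19, -42, -32, -35, -13, 13] -> [171, 225, 171, 378, 288, 315, 117, -117] -> [173, 227, 173, 380, 290, 317, 119, -115] -> [169, 223, 169, 376, 286, 313, 115, -119] -> 1532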